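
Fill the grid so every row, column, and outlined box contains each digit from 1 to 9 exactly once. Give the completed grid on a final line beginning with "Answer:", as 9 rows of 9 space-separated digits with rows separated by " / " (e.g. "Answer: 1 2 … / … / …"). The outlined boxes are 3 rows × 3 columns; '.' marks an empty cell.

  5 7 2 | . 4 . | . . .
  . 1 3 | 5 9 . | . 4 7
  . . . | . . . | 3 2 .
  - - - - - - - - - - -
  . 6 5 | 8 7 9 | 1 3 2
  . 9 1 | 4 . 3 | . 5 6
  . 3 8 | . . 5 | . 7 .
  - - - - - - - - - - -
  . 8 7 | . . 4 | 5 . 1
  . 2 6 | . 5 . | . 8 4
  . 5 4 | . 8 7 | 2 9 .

Step 1. [r9c4∈{1,3,6}] in row 9, 6 fits only at r9c4. So r9c4=6.
Step 2. [r8c6∈{1}] r8c6 is down to just 1, so r8c6=1.
Step 3. [r7c5∈{2,3}] r7c5 is the only open cell in col 5 admitting 3, so r7c5=3.
Step 4. [r5c5∈{2}] r5c5 is down to just 2 ⇒ r5c5=2.
Step 5. [r7c1∈{9}] r7c1 has the single candidate 9. So r7c1=9.
Step 6. [r6c4∈{1}] nothing but 1 survives at r6c4. So r6c4=1.
Step 7. [r6c9∈{9}] nothing but 9 survives at r6c9 ⇒ r6c9=9.
Step 8. [r1c9∈{8}] only 8 remains possible at r1c9. So r1c9=8.
Step 9. [r1c6∈{6}] r1c6 has the single candidate 6. So r1c6=6.
Step 10. [r3c1∈{4,6,8}] row 3 places 6 nowhere but r3c1 ⇒ r3c1=6.
Step 11. [r6c7∈{4}] r6c7's peers cover all but 4. So r6c7=4.
Step 12. [r9c9∈{3}] r9c9's peers cover all but 3, so r9c9=3.
Step 13. [r2c6∈{2,8}] across row 2, 2 lands solely at r2c6. So r2c6=2.
Step 14. [r9c1∈{1}] r9c1 is down to just 1 ⇒ r9c1=1.
Step 15. [r3c6∈{8}] nothing but 8 survives at r3c6 ⇒ r3c6=8.
Step 16. [r3c9∈{5}] nothing but 5 survives at r3c9 ⇒ r3c9=5.
Step 17. [r1c4∈{3}] r1c4's peers cover all but 3. So r1c4=3.
Step 18. [r8c4∈{9}] only 9 remains possible at r8c4 ⇒ r8c4=9.
Step 19. [r2c1∈{8}] nothing but 8 survives at r2c1, so r2c1=8.
Step 20. [r5c1∈{7}] r5c1 is down to just 7 ⇒ r5c1=7.
Step 21. [r4c1∈{4}] r4c1's peers cover all but 4. So r4c1=4.
Step 22. [r7c4∈{2}] r7c4 is down to just 2. So r7c4=2.
Step 23. [r3c3∈{9}] nothing but 9 survives at r3c3 ⇒ r3c3=9.
Step 24. [r6c1∈{2}] r6c1 is down to just 2 ⇒ r6c1=2.
Step 25. [r8c7∈{7}] only 7 remains possible at r8c7. So r8c7=7.
Step 26. [r3c4∈{7}] only 7 remains possible at r3c4. So r3c4=7.
Step 27. [r7c8∈{6}] r7c8 is down to just 6. So r7c8=6.
Step 28. [r1c8∈{1}] only 1 remains possible at r1c8 ⇒ r1c8=1.
Step 29. [r2c7∈{6}] r2c7's peers cover all but 6. So r2c7=6.
Step 30. [r3c5∈{1}] r3c5 has the single candidate 1, so r3c5=1.
Step 31. [r6c5∈{6}] nothing but 6 survives at r6c5. So r6c5=6.
Step 32. [r5c7∈{8}] r5c7 has the single candidate 8, so r5c7=8.
Step 33. [r3c2∈{4}] r3c2 has the single candidate 4, so r3c2=4.
Step 34. [r8c1∈{3}] only 3 remains possible at r8c1, so r8c1=3.
Step 35. [r1c7∈{9}] only 9 remains possible at r1c7. So r1c7=9.

Answer: 5 7 2 3 4 6 9 1 8 / 8 1 3 5 9 2 6 4 7 / 6 4 9 7 1 8 3 2 5 / 4 6 5 8 7 9 1 3 2 / 7 9 1 4 2 3 8 5 6 / 2 3 8 1 6 5 4 7 9 / 9 8 7 2 3 4 5 6 1 / 3 2 6 9 5 1 7 8 4 / 1 5 4 6 8 7 2 9 3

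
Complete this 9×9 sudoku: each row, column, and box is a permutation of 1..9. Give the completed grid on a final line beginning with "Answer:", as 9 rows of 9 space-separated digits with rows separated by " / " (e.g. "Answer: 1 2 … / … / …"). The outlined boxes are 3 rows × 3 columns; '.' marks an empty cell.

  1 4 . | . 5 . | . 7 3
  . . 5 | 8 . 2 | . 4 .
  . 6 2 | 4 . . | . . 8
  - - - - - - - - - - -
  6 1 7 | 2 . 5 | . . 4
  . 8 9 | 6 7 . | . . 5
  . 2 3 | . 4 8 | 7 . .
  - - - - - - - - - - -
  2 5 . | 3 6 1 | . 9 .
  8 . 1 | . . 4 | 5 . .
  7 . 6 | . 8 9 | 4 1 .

Step 1. [r8c8∈{2,3,6}] in box 9, 3 fits only at r8c8 ⇒ r8c8=3.
Step 2. [r5c7∈{1,2,3}] across row 5, 1 lands solely at r5c7 ⇒ r5c7=1.
Step 3. [r3c7∈{9}] nothing but 9 survives at r3c7. So r3c7=9.
Step 4. [r3c1∈{3}] only 3 remains possible at r3c1. So r3c1=3.
Step 5. [r8c9∈{2,6,7}] r8c9 is the only open cell in row 8 admitting 6. So r8c9=6.
Step 6. [r2c5∈{1,3,9}] 3 has one home in row 2: r2c5, so r2c5=3.
Step 7. [r6c9∈{9}] r6c9 has the single candidate 9, so r6c9=9.
Step 8. [r1c6∈{6}] r1c6 has the single candidate 6 ⇒ r1c6=6.
Step 9. [r2c1∈{9}] r2c1's peers cover all but 9, so r2c1=9.
Step 10. [r7c7∈{8}] r7c7 is down to just 8, so r7c7=8.
Step 11. [r9c4∈{5}] r9c4 is down to just 5. So r9c4=5.
Step 12. [r7c3∈{4}] r7c3's peers cover all but 4 ⇒ r7c3=4.
Step 13. [r1c7∈{2}] nothing but 2 survives at r1c7. So r1c7=2.
Step 14. [r9c2∈{3}] only 3 remains possible at r9c2 ⇒ r9c2=3.
Step 15. [r9c9∈{2}] nothing but 2 survives at r9c9, so r9c9=2.
Step 16. [r3c6∈{7}] nothing but 7 survives at r3c6 ⇒ r3c6=7.
Step 17. [r4c7∈{3}] nothing but 3 survives at r4c7. So r4c7=3.
Step 18. [r6c4∈{1}] r6c4 has the single candidate 1. So r6c4=1.
Step 19. [r5c8∈{2}] r5c8's peers cover all but 2, so r5c8=2.
Step 20. [r2c2∈{7}] r2c2's peers cover all but 7 ⇒ r2c2=7.
Step 21. [r8c5∈{2}] nothing but 2 survives at r8c5, so r8c5=2.
Step 22. [r8c2∈{9}] r8c2 has the single candidate 9. So r8c2=9.
Step 23. [r4c5∈{9}] r4c5 has the single candidate 9. So r4c5=9.
Step 24. [r1c3∈{8}] nothing but 8 survives at r1c3 ⇒ r1c3=8.
Step 25. [r7c9∈{7}] r7c9's peers cover all but 7 ⇒ r7c9=7.
Step 26. [r6c8∈{6}] nothing but 6 survives at r6c8 ⇒ r6c8=6.
Step 27. [r2c7∈{6}] r2c7 has the single candidate 6, so r2c7=6.
Step 28. [r4c8∈{8}] r4c8 is down to just 8. So r4c8=8.
Step 29. [r5c1∈{4}] r5c1 has the single candidate 4. So r5c1=4.
Step 30. [r2c9∈{1}] r2c9 is down to just 1, so r2c9=1.
Step 31. [r6c1∈{5}] only 5 remains possible at r6c1, so r6c1=5.
Step 32. [r3c8∈{5}] r3c8 is down to just 5. So r3c8=5.
Step 33. [r5c6∈{3}] nothing but 3 survives at r5c6. So r5c6=3.
Step 34. [r8c4∈{7}] r8c4 is down to just 7 ⇒ r8c4=7.
Step 35. [r3c5∈{1}] r3c5 has the single candidate 1. So r3c5=1.
Step 36. [r1c4∈{9}] nothing but 9 survives at r1c4, so r1c4=9.

Answer: 1 4 8 9 5 6 2 7 3 / 9 7 5 8 3 2 6 4 1 / 3 6 2 4 1 7 9 5 8 / 6 1 7 2 9 5 3 8 4 / 4 8 9 6 7 3 1 2 5 / 5 2 3 1 4 8 7 6 9 / 2 5 4 3 6 1 8 9 7 / 8 9 1 7 2 4 5 3 6 / 7 3 6 5 8 9 4 1 2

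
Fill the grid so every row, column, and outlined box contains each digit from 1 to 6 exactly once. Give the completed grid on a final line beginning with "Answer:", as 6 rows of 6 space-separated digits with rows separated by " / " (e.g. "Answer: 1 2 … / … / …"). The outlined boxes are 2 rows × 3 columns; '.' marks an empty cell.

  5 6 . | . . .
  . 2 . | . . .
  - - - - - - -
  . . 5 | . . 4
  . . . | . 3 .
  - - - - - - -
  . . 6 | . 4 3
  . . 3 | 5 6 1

Step 1. [r4c3∈{1,2,4}] across col 3, 2 lands solely at r4c3 ⇒ r4c3=2.
Step 2. [r1c4∈{1,2,3,4}] row 1 places 3 nowhere but r1c4. So r1c4=3.
Step 3. [r2c4∈{1,4,6}] 4 has one home in col 4: r2c4, so r2c4=4.
Step 4. [r2c3∈{1}] only 1 remains possible at r2c3, so r2c3=1.
Step 5. [r6c2∈{4}] r6c2's peers cover all but 4. So r6c2=4.
Step 6. [r4c2∈{1}] r4c2 has the single candidate 1 ⇒ r4c2=1.
Step 7. [r4c4∈{6}] r4c4 is down to just 6 ⇒ r4c4=6.
Step 8. [r3c4∈{1,2}] col 4 places 1 nowhere but r3c4. So r3c4=1.
Step 9. [r2c5∈{5}] r2c5's peers cover all but 5 ⇒ r2c5=5.
Step 10. [r5c4∈{2}] nothing but 2 survives at r5c4. So r5c4=2.
Step 11. [r1c5∈{1,2}] 1 has one home in row 1: r1c5. So r1c5=1.
Step 12. [r3c1∈{3,6}] row 3 places 6 nowhere but r3c1, so r3c1=6.
Step 13. [r4c1∈{4}] nothing but 4 survives at r4c1 ⇒ r4c1=4.
Step 14. [r2c6∈{6}] r2c6's peers cover all but 6. So r2c6=6.
Step 15. [r3c5∈{2}] r3c5 is down to just 2. So r3c5=2.
Step 16. [r3c2∈{3}] nothing but 3 survives at r3c2, so r3c2=3.
Step 17. [r1c6∈{2}] r1c6 has the single candidate 2 ⇒ r1c6=2.
Step 18. [r5c2∈{5}] nothing but 5 survives at r5c2. So r5c2=5.
Step 19. [r6c1∈{2}] nothing but 2 survives at r6c1, so r6c1=2.
Step 20. [r2c1∈{3}] nothing but 3 survives at r2c1, so r2c1=3.
Step 21. [r4c6∈{5}] only 5 remains possible at r4c6 ⇒ r4c6=5.
Step 22. [r5c1∈{1}] r5c1 has the single candidate 1, so r5c1=1.
Step 23. [r1c3∈{4}] nothing but 4 survives at r1c3 ⇒ r1c3=4.

Answer: 5 6 4 3 1 2 / 3 2 1 4 5 6 / 6 3 5 1 2 4 / 4 1 2 6 3 5 / 1 5 6 2 4 3 / 2 4 3 5 6 1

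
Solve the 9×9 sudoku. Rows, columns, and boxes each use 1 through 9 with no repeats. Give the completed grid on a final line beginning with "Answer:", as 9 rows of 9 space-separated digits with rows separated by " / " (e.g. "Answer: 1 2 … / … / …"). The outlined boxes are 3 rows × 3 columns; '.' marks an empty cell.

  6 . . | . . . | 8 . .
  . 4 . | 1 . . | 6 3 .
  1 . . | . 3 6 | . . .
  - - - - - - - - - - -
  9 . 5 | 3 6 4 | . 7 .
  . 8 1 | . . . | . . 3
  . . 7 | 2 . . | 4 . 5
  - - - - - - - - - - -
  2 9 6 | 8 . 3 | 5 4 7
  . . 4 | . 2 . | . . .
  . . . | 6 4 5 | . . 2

Step 1. [r2c9∈{9}] nothing but 9 survives at r2c9 ⇒ r2c9=9.
Step 2. [r3c3∈{2,8,9}] across row 3, 8 lands solely at r3c3 ⇒ r3c3=8.
Step 3. [r3c4∈{4,5,7,9}] r3c4 is the only open cell in row 3 admitting 9 ⇒ r3c4=9.
Step 4. [r9c3∈{3}] only 3 remains possible at r9c3 ⇒ r9c3=3.
Step 5. [r8c6∈{1,7,9}] r8c6 is the only open cell in box 8 admitting 9 ⇒ r8c6=9.
Step 6. [r5c8∈{2,6,9}] in row 5, 6 fits only at r5c8 ⇒ r5c8=6.
Step 7. [r8c4∈{7}] only 7 remains possible at r8c4 ⇒ r8c4=7.
Step 8. [r2c3∈{2}] nothing but 2 survives at r2c3 ⇒ r2c3=2.
Step 9. [r5c6∈{7}] r5c6 is down to just 7. So r5c6=7.
Step 10. [r1c2∈{3,5,7}] 3 has one home in row 1: r1c2 ⇒ r1c2=3.
Step 11. [r5c7∈{2,9}] row 5 places 2 nowhere but r5c7 ⇒ r5c7=2.
Step 12. [r4c7∈{1}] r4c7 is down to just 1, so r4c7=1.
Step 13. [r6c8∈{8,9}] in box 6, 9 fits only at r6c8. So r6c8=9.
Step 14. [r3c8∈{2,5}] r3c8 is the only open cell in row 3 admitting 2, so r3c8=2.
Step 15. [r3c2∈{5,7}] 5 has one home in row 3: r3c2. So r3c2=5.
Step 16. [r2c5∈{5,7,8}] across row 2, 5 lands solely at r2c5 ⇒ r2c5=5.
Step 17. [r8c2∈{1}] only 1 remains possible at r8c2, so r8c2=1.
Step 18. [r8c8∈{8}] only 8 remains possible at r8c8. So r8c8=8.
Step 19. [r6c6∈{1,8}] across col 6, 1 lands solely at r6c6 ⇒ r6c6=1.
Step 20. [r1c9∈{1,4}] col 9 places 1 nowhere but r1c9, so r1c9=1.
Step 21. [r2c1∈{7}] r2c1 has the single candidate 7 ⇒ r2c1=7.
Step 22. [r8c9∈{6}] nothing but 6 survives at r8c9, so r8c9=6.
Step 23. [r8c7∈{3}] only 3 remains possible at r8c7. So r8c7=3.
Step 24. [r4c9∈{8}] only 8 remains possible at r4c9, so r4c9=8.
Step 25. [r3c7∈{7}] r3c7 is down to just 7 ⇒ r3c7=7.
Step 26. [r5c1∈{4}] r5c1 has the single candidate 4 ⇒ r5c1=4.
Step 27. [r1c5∈{7}] r1c5 has the single candidate 7 ⇒ r1c5=7.
Step 28. [r9c2∈{7}] r9c2's peers cover all but 7 ⇒ r9c2=7.
Step 29. [r5c5∈{9}] r5c5 is down to just 9 ⇒ r5c5=9.
Step 30. [r5c4∈{5}] nothing but 5 survives at r5c4 ⇒ r5c4=5.
Step 31. [r7c5∈{1}] r7c5's peers cover all but 1. So r7c5=1.
Step 32. [r2c6∈{8}] nothing but 8 survives at r2c6. So r2c6=8.
Step 33. [r9c7∈{9}] nothing but 9 survives at r9c7 ⇒ r9c7=9.
Step 34. [r3c9∈{4}] r3c9's peers cover all but 4 ⇒ r3c9=4.
Step 35. [r9c1∈{8}] r9c1's peers cover all but 8, so r9c1=8.
Step 36. [r6c1∈{3}] nothing but 3 survives at r6c1, so r6c1=3.
Step 37. [r8c1∈{5}] only 5 remains possible at r8c1, so r8c1=5.
Step 38. [r1c3∈{9}] only 9 remains possible at r1c3. So r1c3=9.
Step 39. [r6c2∈{6}] r6c2 is down to just 6, so r6c2=6.
Step 40. [r9c8∈{1}] nothing but 1 survives at r9c8. So r9c8=1.
Step 41. [r4c2∈{2}] r4c2 is down to just 2, so r4c2=2.
Step 42. [r1c4∈{4}] only 4 remains possible at r1c4. So r1c4=4.
Step 43. [r1c6∈{2}] only 2 remains possible at r1c6. So r1c6=2.
Step 44. [r1c8∈{5}] nothing but 5 survives at r1c8, so r1c8=5.
Step 45. [r6c5∈{8}] only 8 remains possible at r6c5, so r6c5=8.

Answer: 6 3 9 4 7 2 8 5 1 / 7 4 2 1 5 8 6 3 9 / 1 5 8 9 3 6 7 2 4 / 9 2 5 3 6 4 1 7 8 / 4 8 1 5 9 7 2 6 3 / 3 6 7 2 8 1 4 9 5 / 2 9 6 8 1 3 5 4 7 / 5 1 4 7 2 9 3 8 6 / 8 7 3 6 4 5 9 1 2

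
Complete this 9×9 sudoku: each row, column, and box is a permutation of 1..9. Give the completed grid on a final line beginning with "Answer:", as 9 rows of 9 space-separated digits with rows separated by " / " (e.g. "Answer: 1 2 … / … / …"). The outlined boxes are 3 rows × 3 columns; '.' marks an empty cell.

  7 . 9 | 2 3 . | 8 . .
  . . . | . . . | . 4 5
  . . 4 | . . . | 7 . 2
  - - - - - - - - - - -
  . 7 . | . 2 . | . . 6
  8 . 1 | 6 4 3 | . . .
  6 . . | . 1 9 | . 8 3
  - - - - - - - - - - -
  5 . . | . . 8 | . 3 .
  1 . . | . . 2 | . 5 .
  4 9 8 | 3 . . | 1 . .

Step 1. [r4c6∈{5}] r4c6 has the single candidate 5 ⇒ r4c6=5.
Step 2. [r9c9∈{7}] r9c9 is down to just 7. So r9c9=7.
Step 3. [r9c6∈{6}] only 6 remains possible at r9c6. So r9c6=6.
Step 4. [r5c9∈{9}] nothing but 9 survives at r5c9. So r5c9=9.
Step 5. [r3c6∈{1}] only 1 remains possible at r3c6 ⇒ r3c6=1.
Step 6. [r3c1∈{3}] r3c1 has the single candidate 3. So r3c1=3.
Step 7. [r1c2∈{1,5,6}] r1c2 is the only open cell in row 1 admitting 5 ⇒ r1c2=5.
Step 8. [r5c2∈{2}] r5c2 has the single candidate 2. So r5c2=2.
Step 9. [r7c2∈{6}] r7c2 is down to just 6, so r7c2=6.
Step 10. [r7c9∈{4}] r7c9 has the single candidate 4, so r7c9=4.
Step 11. [r3c8∈{6,9}] r3c8 is the only open cell in col 8 admitting 9 ⇒ r3c8=9.
Step 12. [r3c2∈{8}] r3c2 is down to just 8, so r3c2=8.
Step 13. [r2c5∈{6,7,8,9}] across col 5, 8 lands solely at r2c5 ⇒ r2c5=8.
Step 14. [r6c7∈{2,4,5}] in row 6, 2 fits only at r6c7. So r6c7=2.
Step 15. [r6c4∈{7}] r6c4's peers cover all but 7. So r6c4=7.
Step 16. [r7c7∈{9}] r7c7's peers cover all but 9. So r7c7=9.
Step 17. [r7c3∈{2,7}] row 7 places 2 nowhere but r7c3. So r7c3=2.
Step 18. [r8c5∈{7,9}] col 5 places 9 nowhere but r8c5. So r8c5=9.
Step 19. [r1c8∈{1,6}] 6 has one home in row 1: r1c8, so r1c8=6.
Step 20. [r8c2∈{3}] nothing but 3 survives at r8c2 ⇒ r8c2=3.
Step 21. [r3c4∈{5}] r3c4's peers cover all but 5. So r3c4=5.
Step 22. [r9c5∈{5}] only 5 remains possible at r9c5 ⇒ r9c5=5.
Step 23. [r1c9∈{1}] r1c9 has the single candidate 1 ⇒ r1c9=1.
Step 24. [r4c1∈{9}] nothing but 9 survives at r4c1. So r4c1=9.
Step 25. [r3c5∈{6}] r3c5 is down to just 6 ⇒ r3c5=6.
Step 26. [r8c7∈{6}] r8c7 is down to just 6. So r8c7=6.
Step 27. [r8c3∈{7}] r8c3's peers cover all but 7 ⇒ r8c3=7.
Step 28. [r1c6∈{4}] r1c6's peers cover all but 4 ⇒ r1c6=4.
Step 29. [r8c4∈{4}] r8c4 has the single candidate 4 ⇒ r8c4=4.
Step 30. [r6c2∈{4}] only 4 remains possible at r6c2, so r6c2=4.
Step 31. [r4c8∈{1}] r4c8 has the single candidate 1 ⇒ r4c8=1.
Step 32. [r4c7∈{4}] r4c7 is down to just 4, so r4c7=4.
Step 33. [r4c4∈{8}] nothing but 8 survives at r4c4. So r4c4=8.
Step 34. [r2c3∈{6}] nothing but 6 survives at r2c3. So r2c3=6.
Step 35. [r2c1∈{2}] r2c1's peers cover all but 2 ⇒ r2c1=2.
Step 36. [r2c2∈{1}] r2c2's peers cover all but 1. So r2c2=1.
Step 37. [r2c7∈{3}] r2c7's peers cover all but 3. So r2c7=3.
Step 38. [r2c4∈{9}] nothing but 9 survives at r2c4. So r2c4=9.
Step 39. [r9c8∈{2}] r9c8 is down to just 2. So r9c8=2.
Step 40. [r5c8∈{7}] r5c8 is down to just 7, so r5c8=7.
Step 41. [r4c3∈{3}] only 3 remains possible at r4c3 ⇒ r4c3=3.
Step 42. [r5c7∈{5}] r5c7's peers cover all but 5, so r5c7=5.
Step 43. [r8c9∈{8}] r8c9 is down to just 8, so r8c9=8.
Step 44. [r6c3∈{5}] nothing but 5 survives at r6c3 ⇒ r6c3=5.
Step 45. [r7c5∈{7}] nothing but 7 survives at r7c5 ⇒ r7c5=7.
Step 46. [r2c6∈{7}] r2c6's peers cover all but 7 ⇒ r2c6=7.
Step 47. [r7c4∈{1}] r7c4 is down to just 1 ⇒ r7c4=1.

Answer: 7 5 9 2 3 4 8 6 1 / 2 1 6 9 8 7 3 4 5 / 3 8 4 5 6 1 7 9 2 / 9 7 3 8 2 5 4 1 6 / 8 2 1 6 4 3 5 7 9 / 6 4 5 7 1 9 2 8 3 / 5 6 2 1 7 8 9 3 4 / 1 3 7 4 9 2 6 5 8 / 4 9 8 3 5 6 1 2 7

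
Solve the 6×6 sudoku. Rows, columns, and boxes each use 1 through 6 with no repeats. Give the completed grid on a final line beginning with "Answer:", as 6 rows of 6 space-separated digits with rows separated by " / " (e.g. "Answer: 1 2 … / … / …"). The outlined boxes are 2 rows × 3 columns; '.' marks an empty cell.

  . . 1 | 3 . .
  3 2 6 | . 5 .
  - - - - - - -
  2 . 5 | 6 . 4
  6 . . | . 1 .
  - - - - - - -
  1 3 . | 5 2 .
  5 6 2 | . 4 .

Step 1. [r6c4∈{1}] nothing but 1 survives at r6c4, so r6c4=1.
Step 2. [r4c2∈{4}] r4c2's peers cover all but 4, so r4c2=4.
Step 3. [r1c6∈{2,6}] row 1 places 2 nowhere but r1c6 ⇒ r1c6=2.
Step 4. [r3c5∈{3}] r3c5 is down to just 3 ⇒ r3c5=3.
Step 5. [r1c5∈{6}] r1c5's peers cover all but 6 ⇒ r1c5=6.
Step 6. [r5c6∈{6}] r5c6 has the single candidate 6. So r5c6=6.
Step 7. [r4c3∈{3}] r4c3 is down to just 3 ⇒ r4c3=3.
Step 8. [r6c6∈{3}] r6c6 has the single candidate 3. So r6c6=3.
Step 9. [r4c4∈{2}] r4c4's peers cover all but 2, so r4c4=2.
Step 10. [r2c6∈{1}] only 1 remains possible at r2c6, so r2c6=1.
Step 11. [r1c1∈{4}] nothing but 4 survives at r1c1. So r1c1=4.
Step 12. [r5c3∈{4}] nothing but 4 survives at r5c3 ⇒ r5c3=4.
Step 13. [r1c2∈{5}] only 5 remains possible at r1c2 ⇒ r1c2=5.
Step 14. [r3c2∈{1}] r3c2 has the single candidate 1. So r3c2=1.
Step 15. [r4c6∈{5}] nothing but 5 survives at r4c6 ⇒ r4c6=5.
Step 16. [r2c4∈{4}] only 4 remains possible at r2c4 ⇒ r2c4=4.

Answer: 4 5 1 3 6 2 / 3 2 6 4 5 1 / 2 1 5 6 3 4 / 6 4 3 2 1 5 / 1 3 4 5 2 6 / 5 6 2 1 4 3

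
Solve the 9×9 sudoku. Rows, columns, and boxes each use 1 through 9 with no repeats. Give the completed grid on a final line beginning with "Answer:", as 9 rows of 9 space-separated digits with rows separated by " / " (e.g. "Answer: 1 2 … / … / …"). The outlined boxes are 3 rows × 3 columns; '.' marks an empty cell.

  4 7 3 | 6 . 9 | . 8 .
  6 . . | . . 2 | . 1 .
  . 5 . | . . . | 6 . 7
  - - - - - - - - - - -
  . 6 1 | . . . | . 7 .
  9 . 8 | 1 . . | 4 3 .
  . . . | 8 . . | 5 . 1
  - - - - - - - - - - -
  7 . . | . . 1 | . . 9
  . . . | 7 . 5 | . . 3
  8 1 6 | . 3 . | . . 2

Step 1. [r9c6∈{4}] only 4 remains possible at r9c6, so r9c6=4.
Step 2. [r8c1∈{2}] r8c1 has the single candidate 2. So r8c1=2.
Step 3. [r5c5∈{2,5,6,7}] in row 5, 5 fits only at r5c5, so r5c5=5.
Step 4. [r2c9∈{4,5}] in col 9, 4 fits only at r2c9. So r2c9=4.
Step 5. [r6c3∈{2,4,7}] in col 3, 7 fits only at r6c3. So r6c3=7.
Step 6. [r6c2∈{2,3,4}] 4 has one home in box 4: r6c2, so r6c2=4.
Step 7. [r4c6∈{3}] nothing but 3 survives at r4c6. So r4c6=3.
Step 8. [r2c3∈{9}] r2c3's peers cover all but 9. So r2c3=9.
Step 9. [r4c7∈{2,8,9}] 9 has one home in col 7: r4c7. So r4c7=9.
Step 10. [r6c5∈{2,6,9}] r6c5 is the only open cell in row 6 admitting 9. So r6c5=9.
Step 11. [r6c8∈{2,6}] row 6 places 2 nowhere but r6c8, so r6c8=2.
Step 12. [r7c3∈{4,5}] r7c3 is the only open cell in col 3 admitting 5, so r7c3=5.
Step 13. [r3c6∈{8}] r3c6 has the single candidate 8 ⇒ r3c6=8.
Step 14. [r3c4∈{3,4}] r3c4 is the only open cell in row 3 admitting 3 ⇒ r3c4=3.
Step 15. [r7c8∈{4,6}] in row 7, 4 fits only at r7c8 ⇒ r7c8=4.
Step 16. [r7c5∈{2,6,8}] row 7 places 6 nowhere but r7c5, so r7c5=6.
Step 17. [r3c5∈{1,4}] 4 has one home in row 3: r3c5. So r3c5=4.
Step 18. [r5c9∈{6}] nothing but 6 survives at r5c9, so r5c9=6.
Step 19. [r8c5∈{8}] nothing but 8 survives at r8c5, so r8c5=8.
Step 20. [r4c4∈{2,4}] in row 4, 4 fits only at r4c4, so r4c4=4.
Step 21. [r7c2∈{3}] nothing but 3 survives at r7c2 ⇒ r7c2=3.
Step 22. [r1c9∈{5}] nothing but 5 survives at r1c9, so r1c9=5.
Step 23. [r1c5∈{1}] r1c5 is down to just 1. So r1c5=1.
Step 24. [r4c9∈{8}] only 8 remains possible at r4c9. So r4c9=8.
Step 25. [r9c8∈{5}] r9c8 is down to just 5. So r9c8=5.
Step 26. [r6c6∈{6}] r6c6 is down to just 6. So r6c6=6.
Step 27. [r3c1∈{1}] only 1 remains possible at r3c1, so r3c1=1.
Step 28. [r9c4∈{9}] r9c4 has the single candidate 9, so r9c4=9.
Step 29. [r6c1∈{3}] r6c1 is down to just 3, so r6c1=3.
Step 30. [r8c7∈{1}] r8c7 has the single candidate 1 ⇒ r8c7=1.
Step 31. [r1c7∈{2}] nothing but 2 survives at r1c7 ⇒ r1c7=2.
Step 32. [r3c8∈{9}] nothing but 9 survives at r3c8 ⇒ r3c8=9.
Step 33. [r8c3∈{4}] r8c3 is down to just 4 ⇒ r8c3=4.
Step 34. [r2c7∈{3}] r2c7's peers cover all but 3. So r2c7=3.
Step 35. [r2c4∈{5}] r2c4's peers cover all but 5 ⇒ r2c4=5.
Step 36. [r9c7∈{7}] r9c7 has the single candidate 7. So r9c7=7.
Step 37. [r5c2∈{2}] nothing but 2 survives at r5c2 ⇒ r5c2=2.
Step 38. [r7c7∈{8}] r7c7 has the single candidate 8. So r7c7=8.
Step 39. [r3c3∈{2}] nothing but 2 survives at r3c3, so r3c3=2.
Step 40. [r7c4∈{2}] only 2 remains possible at r7c4. So r7c4=2.
Step 41. [r5c6∈{7}] only 7 remains possible at r5c6, so r5c6=7.
Step 42. [r2c2∈{8}] nothing but 8 survives at r2c2, so r2c2=8.
Step 43. [r2c5∈{7}] nothing but 7 survives at r2c5, so r2c5=7.
Step 44. [r4c5∈{2}] r4c5's peers cover all but 2, so r4c5=2.
Step 45. [r8c8∈{6}] r8c8 is down to just 6, so r8c8=6.
Step 46. [r8c2∈{9}] only 9 remains possible at r8c2 ⇒ r8c2=9.
Step 47. [r4c1∈{5}] r4c1 is down to just 5, so r4c1=5.

Answer: 4 7 3 6 1 9 2 8 5 / 6 8 9 5 7 2 3 1 4 / 1 5 2 3 4 8 6 9 7 / 5 6 1 4 2 3 9 7 8 / 9 2 8 1 5 7 4 3 6 / 3 4 7 8 9 6 5 2 1 / 7 3 5 2 6 1 8 4 9 / 2 9 4 7 8 5 1 6 3 / 8 1 6 9 3 4 7 5 2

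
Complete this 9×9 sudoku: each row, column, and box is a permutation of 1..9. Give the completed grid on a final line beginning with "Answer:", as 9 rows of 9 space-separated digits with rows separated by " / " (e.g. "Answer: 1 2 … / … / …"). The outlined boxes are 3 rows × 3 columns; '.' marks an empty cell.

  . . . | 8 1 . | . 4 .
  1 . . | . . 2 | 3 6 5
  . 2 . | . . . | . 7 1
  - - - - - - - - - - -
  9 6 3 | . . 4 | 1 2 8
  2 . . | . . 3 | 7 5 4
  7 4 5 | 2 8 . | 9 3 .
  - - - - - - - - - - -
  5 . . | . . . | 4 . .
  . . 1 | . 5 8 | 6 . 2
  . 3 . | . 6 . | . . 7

Step 1. [r7c3∈{2,6,7,8,9}] in row 7, 6 fits only at r7c3, so r7c3=6.
Step 2. [r8c4∈{3,4,7,9}] 3 has one home in row 8: r8c4, so r8c4=3.
Step 3. [r9c4∈{1,4,9}] r9c4 is the only open cell in box 8 admitting 4, so r9c4=4.
Step 4. [r9c1∈{8}] r9c1 is down to just 8, so r9c1=8.
Step 5. [r5c4∈{1,6,9}] in row 5, 6 fits only at r5c4 ⇒ r5c4=6.
Step 6. [r7c4∈{1,7,9}] 1 has one home in col 4: r7c4, so r7c4=1.
Step 7. [r9c6∈{9}] r9c6 is down to just 9, so r9c6=9.
Step 8. [r8c2∈{7,9}] row 8 places 7 nowhere but r8c2 ⇒ r8c2=7.
Step 9. [r7c2∈{9}] only 9 remains possible at r7c2, so r7c2=9.
Step 10. [r3c5∈{3,4,9}] in col 5, 3 fits only at r3c5. So r3c5=3.
Step 11. [r5c3∈{8}] r5c3's peers cover all but 8 ⇒ r5c3=8.
Step 12. [r4c5∈{7}] r4c5's peers cover all but 7. So r4c5=7.
Step 13. [r2c4∈{7,9}] in col 4, 7 fits only at r2c4. So r2c4=7.
Step 14. [r3c4∈{5,9}] across col 4, 9 lands solely at r3c4 ⇒ r3c4=9.
Step 15. [r3c6∈{5,6}] in row 3, 5 fits only at r3c6, so r3c6=5.
Step 16. [r2c3∈{4,9}] r2c3 is the only open cell in row 2 admitting 9, so r2c3=9.
Step 17. [r3c1∈{4,6}] r3c1 is the only open cell in row 3 admitting 6 ⇒ r3c1=6.
Step 18. [r4c4∈{5}] nothing but 5 survives at r4c4, so r4c4=5.
Step 19. [r9c8∈{1}] nothing but 1 survives at r9c8, so r9c8=1.
Step 20. [r1c2∈{5}] only 5 remains possible at r1c2, so r1c2=5.
Step 21. [r1c7∈{2}] r1c7 is down to just 2, so r1c7=2.
Step 22. [r9c3∈{2}] r9c3 is down to just 2, so r9c3=2.
Step 23. [r2c5∈{4}] r2c5's peers cover all but 4. So r2c5=4.
Step 24. [r3c3∈{4}] nothing but 4 survives at r3c3 ⇒ r3c3=4.
Step 25. [r7c6∈{7}] only 7 remains possible at r7c6, so r7c6=7.
Step 26. [r7c9∈{3}] only 3 remains possible at r7c9, so r7c9=3.
Step 27. [r5c5∈{9}] nothing but 9 survives at r5c5. So r5c5=9.
Step 28. [r8c1∈{4}] only 4 remains possible at r8c1, so r8c1=4.
Step 29. [r1c6∈{6}] nothing but 6 survives at r1c6 ⇒ r1c6=6.
Step 30. [r6c6∈{1}] r6c6's peers cover all but 1, so r6c6=1.
Step 31. [r3c7∈{8}] r3c7 is down to just 8, so r3c7=8.
Step 32. [r1c9∈{9}] r1c9 is down to just 9. So r1c9=9.
Step 33. [r1c1∈{3}] r1c1 is down to just 3 ⇒ r1c1=3.
Step 34. [r8c8∈{9}] r8c8 is down to just 9. So r8c8=9.
Step 35. [r7c8∈{8}] nothing but 8 survives at r7c8, so r7c8=8.
Step 36. [r9c7∈{5}] only 5 remains possible at r9c7. So r9c7=5.
Step 37. [r7c5∈{2}] only 2 remains possible at r7c5, so r7c5=2.
Step 38. [r5c2∈{1}] only 1 remains possible at r5c2, so r5c2=1.
Step 39. [r2c2∈{8}] r2c2 is down to just 8 ⇒ r2c2=8.
Step 40. [r1c3∈{7}] only 7 remains possible at r1c3. So r1c3=7.
Step 41. [r6c9∈{6}] r6c9's peers cover all but 6, so r6c9=6.

Answer: 3 5 7 8 1 6 2 4 9 / 1 8 9 7 4 2 3 6 5 / 6 2 4 9 3 5 8 7 1 / 9 6 3 5 7 4 1 2 8 / 2 1 8 6 9 3 7 5 4 / 7 4 5 2 8 1 9 3 6 / 5 9 6 1 2 7 4 8 3 / 4 7 1 3 5 8 6 9 2 / 8 3 2 4 6 9 5 1 7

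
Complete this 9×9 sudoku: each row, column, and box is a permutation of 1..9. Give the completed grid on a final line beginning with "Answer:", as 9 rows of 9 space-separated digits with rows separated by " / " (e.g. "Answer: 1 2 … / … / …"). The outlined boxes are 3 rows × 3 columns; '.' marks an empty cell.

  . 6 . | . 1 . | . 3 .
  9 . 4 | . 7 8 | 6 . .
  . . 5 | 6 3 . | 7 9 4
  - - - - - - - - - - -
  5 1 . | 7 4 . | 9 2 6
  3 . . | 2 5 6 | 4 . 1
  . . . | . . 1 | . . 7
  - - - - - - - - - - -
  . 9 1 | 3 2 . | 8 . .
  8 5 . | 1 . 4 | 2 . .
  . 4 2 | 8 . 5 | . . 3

Step 1. [r4c3∈{8}] only 8 remains possible at r4c3, so r4c3=8.
Step 2. [r1c7∈{5}] r1c7's peers cover all but 5, so r1c7=5.
Step 3. [r6c4∈{9}] r6c4 is down to just 9 ⇒ r6c4=9.
Step 4. [r1c3∈{7}] r1c3 is down to just 7, so r1c3=7.
Step 5. [r1c1∈{2}] only 2 remains possible at r1c1, so r1c1=2.
Step 6. [r8c8∈{6,7}] row 8 places 7 nowhere but r8c8 ⇒ r8c8=7.
Step 7. [r9c1∈{6,7}] row 9 places 7 nowhere but r9c1 ⇒ r9c1=7.
Step 8. [r7c1∈{6}] r7c1's peers cover all but 6. So r7c1=6.
Step 9. [r9c5∈{6,9}] row 9 places 9 nowhere but r9c5, so r9c5=9.
Step 10. [r6c8∈{5,8}] 5 has one home in row 6: r6c8 ⇒ r6c8=5.
Step 11. [r2c8∈{1}] nothing but 1 survives at r2c8. So r2c8=1.
Step 12. [r6c2∈{2}] only 2 remains possible at r6c2, so r6c2=2.
Step 13. [r8c9∈{9}] r8c9's peers cover all but 9 ⇒ r8c9=9.
Step 14. [r5c8∈{8}] r5c8 is down to just 8. So r5c8=8.
Step 15. [r9c7∈{1}] r9c7 has the single candidate 1, so r9c7=1.
Step 16. [r4c6∈{3}] nothing but 3 survives at r4c6, so r4c6=3.
Step 17. [r1c9∈{8}] r1c9 has the single candidate 8 ⇒ r1c9=8.
Step 18. [r3c1∈{1}] only 1 remains possible at r3c1. So r3c1=1.
Step 19. [r6c5∈{8}] r6c5's peers cover all but 8, so r6c5=8.
Step 20. [r8c5∈{6}] r8c5 is down to just 6 ⇒ r8c5=6.
Step 21. [r6c3∈{6}] only 6 remains possible at r6c3 ⇒ r6c3=6.
Step 22. [r7c6∈{7}] r7c6 is down to just 7. So r7c6=7.
Step 23. [r2c2∈{3}] r2c2 is down to just 3, so r2c2=3.
Step 24. [r2c4∈{5}] r2c4's peers cover all but 5 ⇒ r2c4=5.
Step 25. [r3c6∈{2}] r3c6 is down to just 2 ⇒ r3c6=2.
Step 26. [r5c2∈{7}] r5c2 is down to just 7 ⇒ r5c2=7.
Step 27. [r1c4∈{4}] only 4 remains possible at r1c4 ⇒ r1c4=4.
Step 28. [r7c9∈{5}] r7c9's peers cover all but 5 ⇒ r7c9=5.
Step 29. [r3c2∈{8}] r3c2 is down to just 8. So r3c2=8.
Step 30. [r7c8∈{4}] r7c8 has the single candidate 4, so r7c8=4.
Step 31. [r6c1∈{4}] only 4 remains possible at r6c1 ⇒ r6c1=4.
Step 32. [r6c7∈{3}] r6c7 is down to just 3, so r6c7=3.
Step 33. [r2c9∈{2}] nothing but 2 survives at r2c9, so r2c9=2.
Step 34. [r8c3∈{3}] r8c3 has the single candidate 3. So r8c3=3.
Step 35. [r1c6∈{9}] nothing but 9 survives at r1c6, so r1c6=9.
Step 36. [r5c3∈{9}] r5c3's peers cover all but 9, so r5c3=9.
Step 37. [r9c8∈{6}] only 6 remains possible at r9c8, so r9c8=6.

Answer: 2 6 7 4 1 9 5 3 8 / 9 3 4 5 7 8 6 1 2 / 1 8 5 6 3 2 7 9 4 / 5 1 8 7 4 3 9 2 6 / 3 7 9 2 5 6 4 8 1 / 4 2 6 9 8 1 3 5 7 / 6 9 1 3 2 7 8 4 5 / 8 5 3 1 6 4 2 7 9 / 7 4 2 8 9 5 1 6 3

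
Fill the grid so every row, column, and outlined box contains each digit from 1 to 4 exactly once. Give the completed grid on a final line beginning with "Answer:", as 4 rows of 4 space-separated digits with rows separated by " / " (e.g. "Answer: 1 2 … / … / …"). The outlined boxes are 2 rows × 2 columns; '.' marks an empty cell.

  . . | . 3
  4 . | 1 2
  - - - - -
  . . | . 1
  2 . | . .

Step 1. [r4c4∈{4}] nothing but 4 survives at r4c4, so r4c4=4.
Step 2. [r3c1∈{3}] r3c1 is down to just 3 ⇒ r3c1=3.
Step 3. [r4c2∈{1}] only 1 remains possible at r4c2 ⇒ r4c2=1.
Step 4. [r3c2∈{4}] r3c2's peers cover all but 4. So r3c2=4.
Step 5. [r1c1∈{1}] only 1 remains possible at r1c1 ⇒ r1c1=1.
Step 6. [r1c2∈{2}] only 2 remains possible at r1c2, so r1c2=2.
Step 7. [r2c2∈{3}] nothing but 3 survives at r2c2, so r2c2=3.
Step 8. [r3c3∈{2}] only 2 remains possible at r3c3. So r3c3=2.
Step 9. [r1c3∈{4}] nothing but 4 survives at r1c3 ⇒ r1c3=4.
Step 10. [r4c3∈{3}] r4c3 is down to just 3 ⇒ r4c3=3.

Answer: 1 2 4 3 / 4 3 1 2 / 3 4 2 1 / 2 1 3 4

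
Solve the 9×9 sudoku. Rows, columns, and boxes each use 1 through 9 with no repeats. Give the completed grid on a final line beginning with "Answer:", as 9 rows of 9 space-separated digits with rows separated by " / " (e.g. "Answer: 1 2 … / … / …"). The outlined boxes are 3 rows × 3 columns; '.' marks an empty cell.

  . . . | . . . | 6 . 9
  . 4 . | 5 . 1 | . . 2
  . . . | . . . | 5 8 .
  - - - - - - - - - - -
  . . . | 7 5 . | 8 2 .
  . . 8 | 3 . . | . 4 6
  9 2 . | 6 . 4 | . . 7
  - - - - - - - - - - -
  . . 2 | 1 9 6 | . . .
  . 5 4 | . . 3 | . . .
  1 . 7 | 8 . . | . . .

Step 1. [r3c9∈{1,3,4}] box 3 places 4 nowhere but r3c9 ⇒ r3c9=4.
Step 2. [r8c5∈{2,7}] box 8 places 7 nowhere but r8c5, so r8c5=7.
Step 3. [r1c8∈{1,3,7}] box 3 places 1 nowhere but r1c8. So r1c8=1.
Step 4. [r1c6∈{2,7,8}] across col 6, 8 lands solely at r1c6 ⇒ r1c6=8.
Step 5. [r8c4∈{2}] r8c4's peers cover all but 2. So r8c4=2.
Step 6. [r9c2∈{3,6,9}] 9 has one home in box 7: r9c2, so r9c2=9.
Step 7. [r8c1∈{6,8}] box 7 places 6 nowhere but r8c1. So r8c1=6.
Step 8. [r6c8∈{3,5}] r6c8 is the only open cell in box 6 admitting 5. So r6c8=5.
Step 9. [r3c6∈{2,7,9}] across col 6, 7 lands solely at r3c6, so r3c6=7.
Step 10. [r2c3∈{3,6,9}] in row 2, 9 fits only at r2c3. So r2c3=9.
Step 11. [r7c7∈{3,4,7}] across row 7, 4 lands solely at r7c7 ⇒ r7c7=4.
Step 12. [r5c7∈{1,9}] across box 6, 9 lands solely at r5c7 ⇒ r5c7=9.
Step 13. [r7c2∈{3,8}] in col 2, 8 fits only at r7c2, so r7c2=8.
Step 14. [r7c1∈{3}] r7c1 is down to just 3 ⇒ r7c1=3.
Step 15. [r2c7∈{3,7}] in col 7, 7 fits only at r2c7, so r2c7=7.
Step 16. [r1c3∈{3,5}] col 3 places 5 nowhere but r1c3 ⇒ r1c3=5.
Step 17. [r3c1∈{2}] r3c1's peers cover all but 2 ⇒ r3c1=2.
Step 18. [r1c5∈{2,3,4}] in row 1, 2 fits only at r1c5. So r1c5=2.
Step 19. [r1c2∈{3,7}] r1c2 is the only open cell in row 1 admitting 3, so r1c2=3.
Step 20. [r3c5∈{3,6}] 3 has one home in row 3: r3c5. So r3c5=3.
Step 21. [r8c7∈{1}] r8c7 is down to just 1. So r8c7=1.
Step 22. [r6c7∈{3}] nothing but 3 survives at r6c7, so r6c7=3.
Step 23. [r6c3∈{1}] r6c3 has the single candidate 1 ⇒ r6c3=1.
Step 24. [r3c3∈{6}] r3c3 has the single candidate 6 ⇒ r3c3=6.
Step 25. [r9c9∈{3,5}] r9c9 is the only open cell in col 9 admitting 3, so r9c9=3.
Step 26. [r5c2∈{7}] r5c2 is down to just 7, so r5c2=7.
Step 27. [r5c6∈{2}] r5c6 has the single candidate 2. So r5c6=2.
Step 28. [r8c8∈{9}] nothing but 9 survives at r8c8. So r8c8=9.
Step 29. [r2c1∈{8}] r2c1 is down to just 8. So r2c1=8.
Step 30. [r4c3∈{3}] r4c3 has the single candidate 3. So r4c3=3.
Step 31. [r9c7∈{2}] only 2 remains possible at r9c7, so r9c7=2.
Step 32. [r7c9∈{5}] r7c9 has the single candidate 5 ⇒ r7c9=5.
Step 33. [r4c9∈{1}] r4c9 is down to just 1 ⇒ r4c9=1.
Step 34. [r2c5∈{6}] nothing but 6 survives at r2c5, so r2c5=6.
Step 35. [r2c8∈{3}] only 3 remains possible at r2c8 ⇒ r2c8=3.
Step 36. [r3c2∈{1}] only 1 remains possible at r3c2, so r3c2=1.
Step 37. [r4c2∈{6}] nothing but 6 survives at r4c2 ⇒ r4c2=6.
Step 38. [r1c4∈{4}] only 4 remains possible at r1c4 ⇒ r1c4=4.
Step 39. [r5c1∈{5}] only 5 remains possible at r5c1, so r5c1=5.
Step 40. [r4c6∈{9}] r4c6's peers cover all but 9, so r4c6=9.
Step 41. [r7c8∈{7}] r7c8 is down to just 7 ⇒ r7c8=7.
Step 42. [r9c6∈{5}] r9c6 has the single candidate 5. So r9c6=5.
Step 43. [r4c1∈{4}] only 4 remains possible at r4c1 ⇒ r4c1=4.
Step 44. [r9c8∈{6}] r9c8 has the single candidate 6. So r9c8=6.
Step 45. [r3c4∈{9}] r3c4's peers cover all but 9. So r3c4=9.
Step 46. [r5c5∈{1}] r5c5's peers cover all but 1 ⇒ r5c5=1.
Step 47. [r1c1∈{7}] r1c1 has the single candidate 7. So r1c1=7.
Step 48. [r6c5∈{8}] nothing but 8 survives at r6c5, so r6c5=8.
Step 49. [r8c9∈{8}] r8c9 has the single candidate 8, so r8c9=8.
Step 50. [r9c5∈{4}] nothing but 4 survives at r9c5, so r9c5=4.

Answer: 7 3 5 4 2 8 6 1 9 / 8 4 9 5 6 1 7 3 2 / 2 1 6 9 3 7 5 8 4 / 4 6 3 7 5 9 8 2 1 / 5 7 8 3 1 2 9 4 6 / 9 2 1 6 8 4 3 5 7 / 3 8 2 1 9 6 4 7 5 / 6 5 4 2 7 3 1 9 8 / 1 9 7 8 4 5 2 6 3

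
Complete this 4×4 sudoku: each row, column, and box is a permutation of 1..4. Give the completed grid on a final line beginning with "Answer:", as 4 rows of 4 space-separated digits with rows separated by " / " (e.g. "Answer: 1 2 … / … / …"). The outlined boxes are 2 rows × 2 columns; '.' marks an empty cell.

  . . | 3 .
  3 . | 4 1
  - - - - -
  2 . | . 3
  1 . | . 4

Step 1. [r1c2∈{1,2,4}] across row 1, 1 lands solely at r1c2. So r1c2=1.
Step 2. [r1c4∈{2}] nothing but 2 survives at r1c4, so r1c4=2.
Step 3. [r4c2∈{3}] r4c2's peers cover all but 3 ⇒ r4c2=3.
Step 4. [r4c3∈{2}] nothing but 2 survives at r4c3, so r4c3=2.
Step 5. [r3c2∈{4}] r3c2 is down to just 4 ⇒ r3c2=4.
Step 6. [r1c1∈{4}] r1c1 has the single candidate 4. So r1c1=4.
Step 7. [r2c2∈{2}] nothing but 2 survives at r2c2, so r2c2=2.
Step 8. [r3c3∈{1}] only 1 remains possible at r3c3 ⇒ r3c3=1.

Answer: 4 1 3 2 / 3 2 4 1 / 2 4 1 3 / 1 3 2 4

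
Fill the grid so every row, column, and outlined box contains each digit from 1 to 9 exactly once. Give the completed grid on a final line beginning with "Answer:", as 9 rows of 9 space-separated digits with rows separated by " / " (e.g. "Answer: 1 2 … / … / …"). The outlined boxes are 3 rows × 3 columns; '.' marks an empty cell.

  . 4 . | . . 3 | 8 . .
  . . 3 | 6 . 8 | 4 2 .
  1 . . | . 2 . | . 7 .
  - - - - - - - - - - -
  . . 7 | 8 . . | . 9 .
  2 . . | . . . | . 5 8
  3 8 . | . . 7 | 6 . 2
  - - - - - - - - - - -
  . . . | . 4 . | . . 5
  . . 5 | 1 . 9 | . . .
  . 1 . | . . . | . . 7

Step 1. [r4c6∈{1,2,4,5,6}] in row 4, 2 fits only at r4c6, so r4c6=2.
Step 2. [r7c6∈{6}] r7c6 has the single candidate 6 ⇒ r7c6=6.
Step 3. [r5c6∈{1,4}] 1 has one home in col 6: r5c6. So r5c6=1.
Step 4. [r3c7∈{3,5,9}] 5 has one home in col 7: r3c7 ⇒ r3c7=5.
Step 5. [r3c3∈{6,8,9}] row 3 places 8 nowhere but r3c3, so r3c3=8.
Step 6. [r3c9∈{3,6,9}] in row 3, 3 fits only at r3c9. So r3c9=3.
Step 7. [r3c2∈{6,9}] in row 3, 6 fits only at r3c2 ⇒ r3c2=6.
Step 8. [r5c2∈{9}] r5c2 is down to just 9. So r5c2=9.
Step 9. [r3c4∈{4,9}] row 3 places 9 nowhere but r3c4 ⇒ r3c4=9.
Step 10. [r1c3∈{2,9}] 2 has one home in row 1: r1c3, so r1c3=2.
Step 11. [r7c3∈{9}] r7c3 has the single candidate 9 ⇒ r7c3=9.
Step 12. [r4c2∈{5}] nothing but 5 survives at r4c2. So r4c2=5.
Step 13. [r2c2∈{7}] nothing but 7 survives at r2c2. So r2c2=7.
Step 14. [r9c7∈{2,3,9}] in row 9, 9 fits only at r9c7 ⇒ r9c7=9.
Step 15. [r9c4∈{2,3,5}] across row 9, 2 lands solely at r9c4 ⇒ r9c4=2.
Step 16. [r6c3∈{1,4}] col 3 places 1 nowhere but r6c3. So r6c3=1.
Step 17. [r6c8∈{4}] r6c8 has the single candidate 4, so r6c8=4.
Step 18. [r4c1∈{4,6}] 4 has one home in row 4: r4c1, so r4c1=4.
Step 19. [r4c9∈{1}] r4c9 has the single candidate 1, so r4c9=1.
Step 20. [r4c7∈{3}] r4c7's peers cover all but 3, so r4c7=3.
Step 21. [r1c8∈{1,6}] in box 3, 1 fits only at r1c8, so r1c8=1.
Step 22. [r6c4∈{5}] only 5 remains possible at r6c4. So r6c4=5.
Step 23. [r1c4∈{7}] r1c4's peers cover all but 7, so r1c4=7.
Step 24. [r7c4∈{3}] r7c4 is down to just 3 ⇒ r7c4=3.
Step 25. [r7c8∈{8}] r7c8 has the single candidate 8. So r7c8=8.
Step 26. [r1c5∈{5}] r1c5's peers cover all but 5. So r1c5=5.
Step 27. [r8c2∈{2,3}] col 2 places 3 nowhere but r8c2 ⇒ r8c2=3.
Step 28. [r8c8∈{6}] r8c8's peers cover all but 6. So r8c8=6.
Step 29. [r9c1∈{6,8}] r9c1 is the only open cell in col 1 admitting 6 ⇒ r9c1=6.
Step 30. [r8c5∈{7,8}] col 5 places 7 nowhere but r8c5 ⇒ r8c5=7.
Step 31. [r2c9∈{9}] r2c9's peers cover all but 9. So r2c9=9.
Step 32. [r7c7∈{1,2}] r7c7 is the only open cell in row 7 admitting 1, so r7c7=1.
Step 33. [r4c5∈{6}] nothing but 6 survives at r4c5 ⇒ r4c5=6.
Step 34. [r8c9∈{4}] only 4 remains possible at r8c9. So r8c9=4.
Step 35. [r9c6∈{5}] nothing but 5 survives at r9c6 ⇒ r9c6=5.
Step 36. [r9c5∈{8}] nothing but 8 survives at r9c5 ⇒ r9c5=8.
Step 37. [r5c4∈{4}] r5c4 has the single candidate 4 ⇒ r5c4=4.
Step 38. [r9c8∈{3}] nothing but 3 survives at r9c8. So r9c8=3.
Step 39. [r5c3∈{6}] r5c3 is down to just 6, so r5c3=6.
Step 40. [r2c1∈{5}] only 5 remains possible at r2c1, so r2c1=5.
Step 41. [r3c6∈{4}] only 4 remains possible at r3c6, so r3c6=4.
Step 42. [r8c7∈{2}] r8c7 is down to just 2, so r8c7=2.
Step 43. [r9c3∈{4}] nothing but 4 survives at r9c3. So r9c3=4.
Step 44. [r5c7∈{7}] r5c7's peers cover all but 7 ⇒ r5c7=7.
Step 45. [r6c5∈{9}] r6c5's peers cover all but 9, so r6c5=9.
Step 46. [r8c1∈{8}] r8c1's peers cover all but 8 ⇒ r8c1=8.
Step 47. [r7c1∈{7}] only 7 remains possible at r7c1 ⇒ r7c1=7.
Step 48. [r2c5∈{1}] nothing but 1 survives at r2c5, so r2c5=1.
Step 49. [r5c5∈{3}] nothing but 3 survives at r5c5. So r5c5=3.
Step 50. [r1c9∈{6}] r1c9's peers cover all but 6. So r1c9=6.
Step 51. [r7c2∈{2}] only 2 remains possible at r7c2. So r7c2=2.
Step 52. [r1c1∈{9}] r1c1 has the single candidate 9, so r1c1=9.

Answer: 9 4 2 7 5 3 8 1 6 / 5 7 3 6 1 8 4 2 9 / 1 6 8 9 2 4 5 7 3 / 4 5 7 8 6 2 3 9 1 / 2 9 6 4 3 1 7 5 8 / 3 8 1 5 9 7 6 4 2 / 7 2 9 3 4 6 1 8 5 / 8 3 5 1 7 9 2 6 4 / 6 1 4 2 8 5 9 3 7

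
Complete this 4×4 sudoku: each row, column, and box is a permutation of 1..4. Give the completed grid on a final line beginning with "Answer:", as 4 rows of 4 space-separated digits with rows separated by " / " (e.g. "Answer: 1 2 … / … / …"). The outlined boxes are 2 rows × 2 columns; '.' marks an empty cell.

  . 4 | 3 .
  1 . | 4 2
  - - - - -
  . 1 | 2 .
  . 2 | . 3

Step 1. [r3c1∈{3,4}] across row 3, 3 lands solely at r3c1, so r3c1=3.
Step 2. [r1c1∈{2}] only 2 remains possible at r1c1, so r1c1=2.
Step 3. [r1c4∈{1}] nothing but 1 survives at r1c4. So r1c4=1.
Step 4. [r4c1∈{4}] r4c1's peers cover all but 4, so r4c1=4.
Step 5. [r4c3∈{1}] r4c3's peers cover all but 1, so r4c3=1.
Step 6. [r3c4∈{4}] r3c4's peers cover all but 4. So r3c4=4.
Step 7. [r2c2∈{3}] nothing but 3 survives at r2c2, so r2c2=3.

Answer: 2 4 3 1 / 1 3 4 2 / 3 1 2 4 / 4 2 1 3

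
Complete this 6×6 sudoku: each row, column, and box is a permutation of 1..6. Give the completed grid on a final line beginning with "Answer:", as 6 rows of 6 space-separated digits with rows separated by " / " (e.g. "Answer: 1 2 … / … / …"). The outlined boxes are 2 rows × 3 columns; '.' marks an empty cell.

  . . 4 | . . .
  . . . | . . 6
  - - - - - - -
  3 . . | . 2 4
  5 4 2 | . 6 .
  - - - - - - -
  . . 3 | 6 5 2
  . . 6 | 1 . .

Step 1. [r1c6∈{1,3,5}] across col 6, 5 lands solely at r1c6 ⇒ r1c6=5.
Step 2. [r5c2∈{1}] nothing but 1 survives at r5c2, so r5c2=1.
Step 3. [r6c5∈{3,4}] across box 6, 4 lands solely at r6c5 ⇒ r6c5=4.
Step 4. [r1c1∈{1,2,6}] in col 1, 6 fits only at r1c1. So r1c1=6.
Step 5. [r4c4∈{3}] nothing but 3 survives at r4c4 ⇒ r4c4=3.
Step 6. [r2c1∈{1,2}] r2c1 is the only open cell in col 1 admitting 1. So r2c1=1.
Step 7. [r1c4∈{2}] r1c4 has the single candidate 2 ⇒ r1c4=2.
Step 8. [r2c2∈{2,3,5}] row 2 places 2 nowhere but r2c2, so r2c2=2.
Step 9. [r1c5∈{1,3}] r1c5 is the only open cell in row 1 admitting 1. So r1c5=1.
Step 10. [r2c5∈{3}] nothing but 3 survives at r2c5. So r2c5=3.
Step 11. [r4c6∈{1}] nothing but 1 survives at r4c6. So r4c6=1.
Step 12. [r3c4∈{5}] r3c4's peers cover all but 5 ⇒ r3c4=5.
Step 13. [r3c3∈{1}] r3c3 has the single candidate 1 ⇒ r3c3=1.
Step 14. [r2c3∈{5}] r2c3's peers cover all but 5, so r2c3=5.
Step 15. [r5c1∈{4}] nothing but 4 survives at r5c1, so r5c1=4.
Step 16. [r3c2∈{6}] r3c2 has the single candidate 6, so r3c2=6.
Step 17. [r6c6∈{3}] nothing but 3 survives at r6c6 ⇒ r6c6=3.
Step 18. [r2c4∈{4}] r2c4 is down to just 4 ⇒ r2c4=4.
Step 19. [r1c2∈{3}] r1c2 has the single candidate 3 ⇒ r1c2=3.
Step 20. [r6c2∈{5}] nothing but 5 survives at r6c2 ⇒ r6c2=5.
Step 21. [r6c1∈{2}] r6c1's peers cover all but 2, so r6c1=2.

Answer: 6 3 4 2 1 5 / 1 2 5 4 3 6 / 3 6 1 5 2 4 / 5 4 2 3 6 1 / 4 1 3 6 5 2 / 2 5 6 1 4 3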